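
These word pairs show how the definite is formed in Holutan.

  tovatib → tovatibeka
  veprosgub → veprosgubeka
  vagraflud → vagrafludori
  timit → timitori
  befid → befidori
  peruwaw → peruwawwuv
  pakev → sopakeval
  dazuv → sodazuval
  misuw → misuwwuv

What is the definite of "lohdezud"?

lohdezudori

"lohdezud" ends in -d. The stems ending in -d (vagraflud → vagrafludori, befid → befidori) add -ori.
So lohdezud → lohdezudori.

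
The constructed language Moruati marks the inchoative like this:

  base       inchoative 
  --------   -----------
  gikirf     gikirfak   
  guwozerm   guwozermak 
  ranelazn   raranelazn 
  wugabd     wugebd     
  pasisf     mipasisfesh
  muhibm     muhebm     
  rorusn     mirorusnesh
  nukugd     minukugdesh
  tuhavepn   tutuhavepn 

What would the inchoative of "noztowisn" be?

minoztowisnesh

"noztowisn" has second-to-last letter 's'. The stems whose second-to-last letter is 's' (rorusn → mirorusnesh, pasisf → mipasisfesh) add mi- … -esh around the stem.
So noztowisn → minoztowisnesh.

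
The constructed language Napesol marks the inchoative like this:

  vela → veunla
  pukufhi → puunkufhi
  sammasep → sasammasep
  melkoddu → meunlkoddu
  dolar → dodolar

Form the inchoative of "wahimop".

wawahimop

dolar and vela both have last vowel 'a' yet inflect differently (dodolar, veunla), so the last vowel is not what conditions the rule; whether the stem ends in a vowel or a consonant is.
"wahimop" ends in a consonant. The stems ending in a consonant (sammasep → sasammasep, dolar → dodolar) repeat the first consonant+vowel as a prefix.
The other pattern: stems ending in a vowel insert -un- after the first vowel.
So wahimop → wawahimop.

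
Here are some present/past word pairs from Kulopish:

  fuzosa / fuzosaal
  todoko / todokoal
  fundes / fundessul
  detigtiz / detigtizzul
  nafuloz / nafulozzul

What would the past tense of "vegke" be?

todoko and nafuloz both have last vowel 'o' yet inflect differently (todokoal, nafulozzul), so the last vowel is not what conditions the rule; whether the stem ends in a vowel or a consonant is.
"vegke" ends in a vowel. The stems ending in a vowel (fuzosa → fuzosaal, todoko → todokoal) add -al.
The other pattern: stems ending in a consonant double the final consonant and add -ul.
So vegke → vegkeal.

vegkeal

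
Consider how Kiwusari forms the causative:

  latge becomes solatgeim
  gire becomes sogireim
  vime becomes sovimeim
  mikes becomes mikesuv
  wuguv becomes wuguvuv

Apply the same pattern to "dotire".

latge and mikes both have last vowel 'e' yet inflect differently (solatgeim, mikesuv), so the last vowel is not what conditions the rule; the final letter is.
"dotire" ends in -e. The stems ending in -e (latge → solatgeim, gire → sogireim, vime → sovimeim) add so- … -im around the stem.
The other pattern: stems ending in -s or -v add -uv.
So dotire → sodotireim.

sodotireim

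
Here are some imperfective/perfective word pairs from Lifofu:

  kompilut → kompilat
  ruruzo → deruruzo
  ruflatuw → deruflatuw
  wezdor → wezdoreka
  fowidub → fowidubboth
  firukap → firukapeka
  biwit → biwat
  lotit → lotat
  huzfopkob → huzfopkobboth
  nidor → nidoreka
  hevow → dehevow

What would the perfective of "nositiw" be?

nidor and huzfopkob both have last vowel 'o' yet inflect differently (nidoreka, huzfopkobboth), so the last vowel is not what conditions the rule; the final letter is.
"nositiw" ends in -w. The stems ending in -w (ruflatuw → deruflatuw, hevow → dehevow) add the prefix de-.
The other patterns: stems ending in -p or -r add -eka; stems ending in -b double the final consonant and add -oth; stems ending in -t change the last vowel to 'a'.
So nositiw → denositiw.

denositiw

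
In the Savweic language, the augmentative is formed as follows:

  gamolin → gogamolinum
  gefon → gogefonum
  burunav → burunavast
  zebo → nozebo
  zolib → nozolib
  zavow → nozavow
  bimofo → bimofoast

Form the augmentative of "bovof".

bovofast

bimofo and zebo both end in -o yet inflect differently (bimofoast, nozebo), so the final letter is not what conditions the rule; the first letter is.
"bovof" begins with b-. The stems beginning with b- (burunav → burunavast, bimofo → bimofoast) add -ast.
So bovof → bovofast.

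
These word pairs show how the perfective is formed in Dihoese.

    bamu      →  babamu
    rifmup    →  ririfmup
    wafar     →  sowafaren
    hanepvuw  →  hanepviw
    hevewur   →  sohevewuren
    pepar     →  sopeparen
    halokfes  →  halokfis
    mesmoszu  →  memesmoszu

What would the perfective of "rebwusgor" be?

"rebwusgor" ends in -r. The stems ending in -r (wafar → sowafaren, pepar → sopeparen, hevewur → sohevewuren) add so- … -en around the stem.
So rebwusgor → sorebwusgoren.

sorebwusgoren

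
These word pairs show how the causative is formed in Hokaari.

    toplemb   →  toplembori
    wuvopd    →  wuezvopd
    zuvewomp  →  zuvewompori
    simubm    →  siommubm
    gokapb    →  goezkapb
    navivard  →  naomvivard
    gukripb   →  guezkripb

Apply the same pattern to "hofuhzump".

hofuhzumpori

gukripb and toplemb both end in -b yet inflect differently (guezkripb, toplembori), so the final letter is not what conditions the rule; the second-to-last letter is.
"hofuhzump" has second-to-last letter 'm'. The stems whose second-to-last letter is 'm' (toplemb → toplembori, zuvewomp → zuvewompori) add -ori.
The other patterns: stems whose second-to-last letter is 'p' insert -ez- after the first vowel; stems whose second-to-last letter is 'b' or 'r' insert -om- after the first vowel.
So hofuhzump → hofuhzumpori.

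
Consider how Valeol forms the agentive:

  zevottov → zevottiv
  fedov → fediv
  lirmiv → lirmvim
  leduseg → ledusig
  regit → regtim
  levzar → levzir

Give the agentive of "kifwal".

kifwil

lirmiv and fedov both end in -v yet inflect differently (lirmvim, fediv), so the final letter is not what conditions the rule; the last vowel is.
"kifwal" has last vowel 'a'. The one such stem in the data (levzar → levzir) changes the last vowel to 'i' (as do fedov, zevottov), so the same rule applies.
So kifwal → kifwil.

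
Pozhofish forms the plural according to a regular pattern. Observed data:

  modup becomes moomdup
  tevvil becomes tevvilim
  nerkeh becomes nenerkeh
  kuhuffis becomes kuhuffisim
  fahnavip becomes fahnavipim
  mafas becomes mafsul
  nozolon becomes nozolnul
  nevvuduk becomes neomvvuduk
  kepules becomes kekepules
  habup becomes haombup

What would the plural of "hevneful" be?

kuhuffis and kepules both end in -s yet inflect differently (kuhuffisim, kekepules), so the final letter is not what conditions the rule; the last vowel is.
"hevneful" has last vowel 'u'. The stems whose last vowel is 'u' (modup → moomdup, habup → haombup, nevvuduk → neomvvuduk) insert -om- after the first vowel.
The other patterns: stems whose last vowel is 'i' add -im; stems whose last vowel is 'e' repeat the first consonant+vowel as a prefix; stems whose last vowel is 'a' or 'o' delete the last vowel and add -ul.
So hevneful → heomvneful.

heomvneful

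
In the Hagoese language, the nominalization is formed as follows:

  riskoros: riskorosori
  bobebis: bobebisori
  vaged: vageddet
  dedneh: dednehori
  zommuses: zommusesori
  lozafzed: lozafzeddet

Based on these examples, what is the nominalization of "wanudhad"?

wanudhaddet

lozafzed and zommuses both have last vowel 'e' yet inflect differently (lozafzeddet, zommusesori), so the last vowel is not what conditions the rule; the final letter is.
"wanudhad" ends in -d. The stems ending in -d (lozafzed → lozafzeddet, vaged → vageddet) double the final consonant and add -et.
So wanudhad → wanudhaddet.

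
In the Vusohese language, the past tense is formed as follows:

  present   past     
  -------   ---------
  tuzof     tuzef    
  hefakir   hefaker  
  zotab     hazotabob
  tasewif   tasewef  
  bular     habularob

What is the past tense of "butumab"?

habutumabob

bular and hefakir both end in -r yet inflect differently (habularob, hefaker), so the final letter is not what conditions the rule; the last vowel is.
"butumab" has last vowel 'a'. The stems whose last vowel is 'a' (bular → habularob, zotab → hazotabob) add ha- … -ob around the stem.
So butumab → habutumabob.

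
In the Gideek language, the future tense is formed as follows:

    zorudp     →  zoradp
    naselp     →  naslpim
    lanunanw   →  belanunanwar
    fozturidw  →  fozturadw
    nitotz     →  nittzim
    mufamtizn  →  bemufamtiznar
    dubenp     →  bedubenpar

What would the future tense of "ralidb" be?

raladb

"ralidb" has second-to-last letter 'd'. The stems whose second-to-last letter is 'd' (fozturidw → fozturadw, zorudp → zoradp) change the last vowel to 'a'.
The other patterns: stems whose second-to-last letter is 'n' or 'z' add be- … -ar around the stem; stems whose second-to-last letter is 'l' or 't' delete the last vowel and add -im.
So ralidb → raladb.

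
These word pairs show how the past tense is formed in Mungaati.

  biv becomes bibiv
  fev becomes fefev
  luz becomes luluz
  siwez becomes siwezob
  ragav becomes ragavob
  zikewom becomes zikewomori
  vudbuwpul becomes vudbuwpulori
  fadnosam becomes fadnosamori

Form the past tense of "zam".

zazam

"zam" has 1 vowel. The stems with 1 vowel (biv → bibiv, fev → fefev, luz → luluz) repeat the first consonant+vowel as a prefix.
The other patterns: stems with 2 vowels add -ob; stems with 3 vowels add -ori.
So zam → zazam.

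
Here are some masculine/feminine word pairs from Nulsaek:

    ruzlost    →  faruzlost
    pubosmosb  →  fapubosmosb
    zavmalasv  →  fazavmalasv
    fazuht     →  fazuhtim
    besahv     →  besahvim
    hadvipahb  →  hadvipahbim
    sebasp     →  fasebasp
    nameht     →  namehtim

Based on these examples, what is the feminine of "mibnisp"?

hadvipahb and pubosmosb both end in -b yet inflect differently (hadvipahbim, fapubosmosb), so the final letter is not what conditions the rule; the second-to-last letter is.
"mibnisp" has second-to-last letter 's'. The stems whose second-to-last letter is 's' (pubosmosb → fapubosmosb, zavmalasv → fazavmalasv, ruzlost → faruzlost) add the prefix fa-.
So mibnisp → famibnisp.

famibnisp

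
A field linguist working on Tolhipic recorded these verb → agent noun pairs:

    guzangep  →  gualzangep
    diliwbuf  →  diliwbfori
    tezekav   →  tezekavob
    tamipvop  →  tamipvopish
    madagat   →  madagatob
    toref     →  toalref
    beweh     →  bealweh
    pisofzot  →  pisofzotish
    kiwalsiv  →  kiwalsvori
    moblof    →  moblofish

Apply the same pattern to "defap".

tezekav and kiwalsiv both end in -v yet inflect differently (tezekavob, kiwalsvori), so the final letter is not what conditions the rule; the last vowel is.
"defap" has last vowel 'a'. The stems whose last vowel is 'a' (madagat → madagatob, tezekav → tezekavob) add -ob.
So defap → defapob.

defapob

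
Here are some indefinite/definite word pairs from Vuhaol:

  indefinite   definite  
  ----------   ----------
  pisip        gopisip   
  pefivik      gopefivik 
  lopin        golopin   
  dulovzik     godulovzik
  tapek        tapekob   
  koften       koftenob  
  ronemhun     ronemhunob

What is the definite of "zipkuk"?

pefivik and tapek both end in -k yet inflect differently (gopefivik, tapekob), so the final letter is not what conditions the rule; the last vowel is.
"zipkuk" has last vowel 'u'. The one such stem in the data (ronemhun → ronemhunob) adds -ob, so the same rule applies.
So zipkuk → zipkukob.

zipkukob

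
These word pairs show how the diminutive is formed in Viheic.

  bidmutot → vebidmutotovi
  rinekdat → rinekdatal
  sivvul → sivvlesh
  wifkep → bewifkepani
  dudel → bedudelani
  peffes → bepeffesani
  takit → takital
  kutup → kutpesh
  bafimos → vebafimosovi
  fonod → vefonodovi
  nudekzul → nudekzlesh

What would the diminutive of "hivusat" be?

hivusatal

takit and bidmutot both end in -t yet inflect differently (takital, vebidmutotovi), so the final letter is not what conditions the rule; the last vowel is.
"hivusat" has last vowel 'a'. The one such stem in the data (rinekdat → rinekdatal) adds -al, so the same rule applies.
So hivusat → hivusatal.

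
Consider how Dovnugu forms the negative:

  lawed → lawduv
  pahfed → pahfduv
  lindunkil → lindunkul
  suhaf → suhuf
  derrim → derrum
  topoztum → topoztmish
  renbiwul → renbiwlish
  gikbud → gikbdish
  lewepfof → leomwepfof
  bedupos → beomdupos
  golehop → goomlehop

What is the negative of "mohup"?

derrim and topoztum both end in -m yet inflect differently (derrum, topoztmish), so the final letter is not what conditions the rule; the last vowel is.
"mohup" has last vowel 'u'. The stems whose last vowel is 'u' (topoztum → topoztmish, renbiwul → renbiwlish, gikbud → gikbdish) delete the last vowel and add -ish.
The other patterns: stems whose last vowel is 'e' delete the last vowel and add -uv; stems whose last vowel is 'a' or 'i' change the last vowel to 'u'; stems whose last vowel is 'o' insert -om- after the first vowel.
So mohup → mohpish.

mohpish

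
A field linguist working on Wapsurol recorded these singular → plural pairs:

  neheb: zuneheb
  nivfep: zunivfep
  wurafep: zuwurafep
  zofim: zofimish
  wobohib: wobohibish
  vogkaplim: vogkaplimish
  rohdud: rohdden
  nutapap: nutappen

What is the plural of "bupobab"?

bupobben

"bupobab" has last vowel 'a'. The one such stem in the data (nutapap → nutappen) deletes the last vowel and adds -en (as does rohdud), so the same rule applies.
So bupobab → bupobben.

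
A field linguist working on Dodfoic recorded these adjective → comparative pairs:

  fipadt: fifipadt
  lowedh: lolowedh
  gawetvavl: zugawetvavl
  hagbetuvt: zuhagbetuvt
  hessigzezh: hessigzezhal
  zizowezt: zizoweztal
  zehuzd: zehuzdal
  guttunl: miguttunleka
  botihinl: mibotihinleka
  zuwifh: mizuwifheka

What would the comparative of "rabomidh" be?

rarabomidh

fipadt and hagbetuvt both end in -t yet inflect differently (fifipadt, zuhagbetuvt), so the final letter is not what conditions the rule; the second-to-last letter is.
"rabomidh" has second-to-last letter 'd'. The stems whose second-to-last letter is 'd' (fipadt → fifipadt, lowedh → lolowedh) repeat the first consonant+vowel as a prefix.
The other patterns: stems whose second-to-last letter is 'v' add the prefix zu-; stems whose second-to-last letter is 'z' add -al; stems whose second-to-last letter is 'f' or 'n' add mi- … -eka around the stem.
So rabomidh → rarabomidh.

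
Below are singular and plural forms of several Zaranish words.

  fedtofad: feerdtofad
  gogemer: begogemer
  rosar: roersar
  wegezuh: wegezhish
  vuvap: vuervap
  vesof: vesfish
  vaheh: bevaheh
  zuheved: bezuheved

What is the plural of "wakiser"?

rosar and gogemer both end in -r yet inflect differently (roersar, begogemer), so the final letter is not what conditions the rule; the last vowel is.
"wakiser" has last vowel 'e'. The stems whose last vowel is 'e' (gogemer → begogemer, vaheh → bevaheh, zuheved → bezuheved) add the prefix be-.
The other patterns: stems whose last vowel is 'a' insert -er- after the first vowel; stems whose last vowel is 'o' or 'u' delete the last vowel and add -ish.
So wakiser → bewakiser.

bewakiser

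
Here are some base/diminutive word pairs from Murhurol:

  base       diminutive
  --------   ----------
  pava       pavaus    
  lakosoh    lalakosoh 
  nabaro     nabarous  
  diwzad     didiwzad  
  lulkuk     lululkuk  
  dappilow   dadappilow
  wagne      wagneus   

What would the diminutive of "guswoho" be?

guswohous

diwzad and pava both have last vowel 'a' yet inflect differently (didiwzad, pavaus), so the last vowel is not what conditions the rule; whether the stem ends in a vowel or a consonant is.
"guswoho" ends in a vowel. The stems ending in a vowel (pava → pavaus, nabaro → nabarous, wagne → wagneus) add -us.
The other pattern: stems ending in a consonant repeat the first consonant+vowel as a prefix.
So guswoho → guswohous.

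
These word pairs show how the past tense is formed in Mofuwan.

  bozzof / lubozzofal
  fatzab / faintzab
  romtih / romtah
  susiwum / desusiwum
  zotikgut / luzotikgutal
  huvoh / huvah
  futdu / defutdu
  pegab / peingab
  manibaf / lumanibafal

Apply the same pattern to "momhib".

moinmhib

huvoh and bozzof both have last vowel 'o' yet inflect differently (huvah, lubozzofal), so the last vowel is not what conditions the rule; the final letter is.
"momhib" ends in -b. The stems ending in -b (fatzab → faintzab, pegab → peingab) insert -in- after the first vowel.
The other patterns: stems ending in -h change the last vowel to 'a'; stems ending in -f or -t add lu- … -al around the stem; stems ending in -m or -u add the prefix de-.
So momhib → moinmhib.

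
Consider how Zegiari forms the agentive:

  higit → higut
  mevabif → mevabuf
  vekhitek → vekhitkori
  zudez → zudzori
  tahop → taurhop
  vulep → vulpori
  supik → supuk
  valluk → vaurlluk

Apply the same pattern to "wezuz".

vekhitek and supik both end in -k yet inflect differently (vekhitkori, supuk), so the final letter is not what conditions the rule; the last vowel is.
"wezuz" has last vowel 'u'. The one such stem in the data (valluk → vaurlluk) inserts -ur- after the first vowel (as does tahop), so the same rule applies.
So wezuz → weurzuz.

weurzuz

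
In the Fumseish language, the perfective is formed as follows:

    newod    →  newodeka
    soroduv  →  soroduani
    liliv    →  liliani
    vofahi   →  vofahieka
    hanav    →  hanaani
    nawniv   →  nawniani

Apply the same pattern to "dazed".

dazedeka

nawniv and vofahi both have last vowel 'i' yet inflect differently (nawniani, vofahieka), so the last vowel is not what conditions the rule; the final letter is.
"dazed" ends in -d. The one such stem in the data (newod → newodeka) adds -eka, so the same rule applies.
So dazed → dazedeka.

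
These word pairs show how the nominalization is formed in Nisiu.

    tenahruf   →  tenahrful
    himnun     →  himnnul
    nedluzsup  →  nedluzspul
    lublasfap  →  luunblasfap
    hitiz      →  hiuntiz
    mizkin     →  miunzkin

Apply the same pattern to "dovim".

nedluzsup and lublasfap both end in -p yet inflect differently (nedluzspul, luunblasfap), so the final letter is not what conditions the rule; the last vowel is.
"dovim" has last vowel 'i'. The stems whose last vowel is 'i' (hitiz → hiuntiz, mizkin → miunzkin) insert -un- after the first vowel.
The other pattern: stems whose last vowel is 'u' delete the last vowel and add -ul.
So dovim → dounvim.

dounvim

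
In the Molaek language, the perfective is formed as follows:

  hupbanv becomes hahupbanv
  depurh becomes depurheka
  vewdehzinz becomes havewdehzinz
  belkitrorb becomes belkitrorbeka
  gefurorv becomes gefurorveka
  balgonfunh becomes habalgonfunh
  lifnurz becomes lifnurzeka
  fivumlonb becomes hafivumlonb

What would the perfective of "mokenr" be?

balgonfunh and depurh both end in -h yet inflect differently (habalgonfunh, depurheka), so the final letter is not what conditions the rule; the second-to-last letter is.
"mokenr" has second-to-last letter 'n'. The stems whose second-to-last letter is 'n' (fivumlonb → hafivumlonb, hupbanv → hahupbanv, vewdehzinz → havewdehzinz) add the prefix ha-.
The other pattern: stems whose second-to-last letter is 'r' add -eka.
So mokenr → hamokenr.

hamokenr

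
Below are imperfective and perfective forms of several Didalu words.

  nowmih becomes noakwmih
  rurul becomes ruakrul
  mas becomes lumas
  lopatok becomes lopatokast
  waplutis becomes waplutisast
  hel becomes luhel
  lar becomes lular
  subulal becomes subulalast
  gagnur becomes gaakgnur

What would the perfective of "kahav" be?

kaakhav

hel and rurul both end in -l yet inflect differently (luhel, ruakrul), so the final letter is not what conditions the rule; the number of vowels is.
"kahav" has 2 vowels. The stems with 2 vowels (rurul → ruakrul, gagnur → gaakgnur, nowmih → noakwmih) insert -ak- after the first vowel.
The other patterns: stems with 1 vowel add the prefix lu-; stems with 3 vowels add -ast.
So kahav → kaakhav.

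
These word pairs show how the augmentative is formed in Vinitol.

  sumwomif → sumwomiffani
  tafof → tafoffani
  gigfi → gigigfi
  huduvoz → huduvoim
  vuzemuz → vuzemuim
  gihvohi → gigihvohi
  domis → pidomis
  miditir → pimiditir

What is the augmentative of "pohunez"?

pohuneim

huduvoz and tafof both have last vowel 'o' yet inflect differently (huduvoim, tafoffani), so the last vowel is not what conditions the rule; the final letter is.
"pohunez" ends in -z. The stems ending in -z (huduvoz → huduvoim, vuzemuz → vuzemuim) drop the final letter and add -im.
The other patterns: stems ending in -i repeat the first consonant+vowel as a prefix; stems ending in -f double the final consonant and add -ani; stems ending in -r or -s add the prefix pi-.
So pohunez → pohuneim.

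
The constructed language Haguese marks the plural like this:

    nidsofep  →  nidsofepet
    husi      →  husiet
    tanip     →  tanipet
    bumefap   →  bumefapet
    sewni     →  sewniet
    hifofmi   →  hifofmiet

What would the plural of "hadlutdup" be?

Every pair shown (nidsofep → nidsofepet, husi → husiet, tanip → tanipet, …) follows the same rule: add -et.
So hadlutdup → hadlutdupet.

hadlutdupet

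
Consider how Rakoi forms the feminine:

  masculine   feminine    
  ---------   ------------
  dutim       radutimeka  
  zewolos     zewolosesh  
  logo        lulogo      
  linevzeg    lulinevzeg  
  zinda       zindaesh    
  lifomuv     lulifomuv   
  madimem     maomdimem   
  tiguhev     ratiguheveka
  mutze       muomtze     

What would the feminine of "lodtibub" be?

madimem and dutim both end in -m yet inflect differently (maomdimem, radutimeka), so the final letter is not what conditions the rule; the first letter is.
"lodtibub" begins with l-. The stems beginning with l- (linevzeg → lulinevzeg, lifomuv → lulifomuv, logo → lulogo) add the prefix lu-.
So lodtibub → lulodtibub.

lulodtibub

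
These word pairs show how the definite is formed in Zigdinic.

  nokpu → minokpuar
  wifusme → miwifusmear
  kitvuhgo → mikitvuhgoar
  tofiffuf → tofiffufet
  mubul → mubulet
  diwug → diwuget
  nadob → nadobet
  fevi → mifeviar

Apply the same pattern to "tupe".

diwug and nokpu both have last vowel 'u' yet inflect differently (diwuget, minokpuar), so the last vowel is not what conditions the rule; whether the stem ends in a vowel or a consonant is.
"tupe" ends in a vowel. The stems ending in a vowel (nokpu → minokpuar, wifusme → miwifusmear, fevi → mifeviar) add mi- … -ar around the stem.
So tupe → mitupear.

mitupear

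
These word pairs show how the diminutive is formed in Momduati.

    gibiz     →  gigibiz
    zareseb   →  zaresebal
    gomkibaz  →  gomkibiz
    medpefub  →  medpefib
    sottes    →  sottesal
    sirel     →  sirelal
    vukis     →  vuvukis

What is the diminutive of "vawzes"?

"vawzes" has last vowel 'e'. The stems whose last vowel is 'e' (sottes → sottesal, sirel → sirelal, zareseb → zaresebal) add -al.
So vawzes → vawzesal.

vawzesal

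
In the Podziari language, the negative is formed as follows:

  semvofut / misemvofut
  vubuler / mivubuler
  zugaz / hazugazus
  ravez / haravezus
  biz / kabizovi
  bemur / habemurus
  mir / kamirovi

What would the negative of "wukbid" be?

hawukbidus

biz and ravez both end in -z yet inflect differently (kabizovi, haravezus), so the final letter is not what conditions the rule; the number of vowels is.
"wukbid" has 2 vowels. The stems with 2 vowels (ravez → haravezus, zugaz → hazugazus, bemur → habemurus) add ha- … -us around the stem.
So wukbid → hawukbidus.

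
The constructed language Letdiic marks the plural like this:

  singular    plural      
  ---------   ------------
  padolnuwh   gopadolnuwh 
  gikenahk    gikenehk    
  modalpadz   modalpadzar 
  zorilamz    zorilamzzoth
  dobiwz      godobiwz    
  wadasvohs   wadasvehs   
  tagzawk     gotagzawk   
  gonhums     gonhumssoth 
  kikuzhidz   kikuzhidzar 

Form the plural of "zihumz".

zihumzzoth

"zihumz" has second-to-last letter 'm'. The stems whose second-to-last letter is 'm' (gonhums → gonhumssoth, zorilamz → zorilamzzoth) double the final consonant and add -oth.
The other patterns: stems whose second-to-last letter is 'd' add -ar; stems whose second-to-last letter is 'h' change the last vowel to 'e'; stems whose second-to-last letter is 'w' add the prefix go-.
So zihumz → zihumzzoth.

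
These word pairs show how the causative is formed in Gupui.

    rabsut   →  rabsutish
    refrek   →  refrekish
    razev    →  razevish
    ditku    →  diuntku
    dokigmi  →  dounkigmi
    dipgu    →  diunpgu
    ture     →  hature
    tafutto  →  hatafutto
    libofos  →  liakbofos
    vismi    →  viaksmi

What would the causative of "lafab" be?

laakfab

dokigmi and vismi both end in -i yet inflect differently (dounkigmi, viaksmi), so the final letter is not what conditions the rule; the first letter is.
"lafab" begins with l-. The one such stem in the data (libofos → liakbofos) inserts -ak- after the first vowel (as does vismi), so the same rule applies.
So lafab → laakfab.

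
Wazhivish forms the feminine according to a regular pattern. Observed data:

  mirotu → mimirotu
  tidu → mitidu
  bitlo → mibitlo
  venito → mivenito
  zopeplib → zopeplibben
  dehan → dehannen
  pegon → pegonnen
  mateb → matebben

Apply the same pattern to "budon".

bitlo and pegon both have last vowel 'o' yet inflect differently (mibitlo, pegonnen), so the last vowel is not what conditions the rule; whether the stem ends in a vowel or a consonant is.
"budon" ends in a consonant. The stems ending in a consonant (zopeplib → zopeplibben, dehan → dehannen, pegon → pegonnen) double the final consonant and add -en.
The other pattern: stems ending in a vowel add the prefix mi-.
So budon → budonnen.

budonnen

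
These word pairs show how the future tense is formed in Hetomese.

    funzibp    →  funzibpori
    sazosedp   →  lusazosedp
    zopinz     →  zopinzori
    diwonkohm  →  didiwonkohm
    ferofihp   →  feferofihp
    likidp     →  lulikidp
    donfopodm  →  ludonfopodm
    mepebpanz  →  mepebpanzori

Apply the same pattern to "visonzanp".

visonzanpori

likidp and funzibp both end in -p yet inflect differently (lulikidp, funzibpori), so the final letter is not what conditions the rule; the second-to-last letter is.
"visonzanp" has second-to-last letter 'n'. The stems whose second-to-last letter is 'n' (mepebpanz → mepebpanzori, zopinz → zopinzori) add -ori.
The other patterns: stems whose second-to-last letter is 'd' add the prefix lu-; stems whose second-to-last letter is 'h' repeat the first consonant+vowel as a prefix.
So visonzanp → visonzanpori.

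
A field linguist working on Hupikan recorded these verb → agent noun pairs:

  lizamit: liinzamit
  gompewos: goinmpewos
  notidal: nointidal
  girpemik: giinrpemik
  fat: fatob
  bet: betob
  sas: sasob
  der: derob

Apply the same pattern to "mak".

makob

lizamit and fat both end in -t yet inflect differently (liinzamit, fatob), so the final letter is not what conditions the rule; the number of vowels is.
"mak" has 1 vowel. The stems with 1 vowel (fat → fatob, bet → betob, sas → sasob) add -ob.
The other pattern: stems with 3 vowels insert -in- after the first vowel.
So mak → makob.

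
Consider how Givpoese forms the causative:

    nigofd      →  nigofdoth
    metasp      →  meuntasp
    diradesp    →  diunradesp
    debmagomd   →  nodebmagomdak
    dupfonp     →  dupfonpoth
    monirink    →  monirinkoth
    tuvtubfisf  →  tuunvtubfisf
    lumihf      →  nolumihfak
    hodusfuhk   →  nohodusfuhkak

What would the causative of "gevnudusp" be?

metasp and dupfonp both end in -p yet inflect differently (meuntasp, dupfonpoth), so the final letter is not what conditions the rule; the second-to-last letter is.
"gevnudusp" has second-to-last letter 's'. The stems whose second-to-last letter is 's' (metasp → meuntasp, tuvtubfisf → tuunvtubfisf, diradesp → diunradesp) insert -un- after the first vowel.
The other patterns: stems whose second-to-last letter is 'f' or 'n' add -oth; stems whose second-to-last letter is 'h' or 'm' add no- … -ak around the stem.
So gevnudusp → geunvnudusp.

geunvnudusp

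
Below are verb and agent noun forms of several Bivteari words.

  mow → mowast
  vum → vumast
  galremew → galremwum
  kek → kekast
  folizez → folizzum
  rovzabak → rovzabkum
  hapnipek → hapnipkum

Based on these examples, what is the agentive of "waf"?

kek and rovzabak both end in -k yet inflect differently (kekast, rovzabkum), so the final letter is not what conditions the rule; the number of vowels is.
"waf" has 1 vowel. The stems with 1 vowel (vum → vumast, mow → mowast, kek → kekast) add -ast.
So waf → wafast.

wafast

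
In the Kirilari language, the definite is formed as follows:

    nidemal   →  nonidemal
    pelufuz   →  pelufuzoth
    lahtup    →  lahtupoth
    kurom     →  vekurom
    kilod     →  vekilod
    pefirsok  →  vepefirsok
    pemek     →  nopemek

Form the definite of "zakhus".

pefirsok and pemek both end in -k yet inflect differently (vepefirsok, nopemek), so the final letter is not what conditions the rule; the last vowel is.
"zakhus" has last vowel 'u'. The stems whose last vowel is 'u' (lahtup → lahtupoth, pelufuz → pelufuzoth) add -oth.
The other patterns: stems whose last vowel is 'o' add the prefix ve-; stems whose last vowel is 'a' or 'e' add the prefix no-.
So zakhus → zakhusoth.

zakhusoth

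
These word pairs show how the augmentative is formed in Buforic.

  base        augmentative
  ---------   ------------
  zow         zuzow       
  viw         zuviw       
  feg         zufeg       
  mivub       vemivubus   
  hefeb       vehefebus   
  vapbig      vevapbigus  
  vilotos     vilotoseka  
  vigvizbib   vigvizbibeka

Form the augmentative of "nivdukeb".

nivdukebeka

"nivdukeb" has 3 vowels. The stems with 3 vowels (vilotos → vilotoseka, vigvizbib → vigvizbibeka) add -eka.
So nivdukeb → nivdukebeka.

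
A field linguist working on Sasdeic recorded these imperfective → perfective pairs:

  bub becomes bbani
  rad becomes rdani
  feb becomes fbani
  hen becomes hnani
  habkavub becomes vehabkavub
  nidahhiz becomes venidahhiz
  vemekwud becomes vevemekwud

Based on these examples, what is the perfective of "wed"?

wdani

"wed" has 1 vowel. The stems with 1 vowel (bub → bbani, rad → rdani, feb → fbani) delete the last vowel and add -ani.
The other pattern: stems with 3 vowels add the prefix ve-.
So wed → wdani.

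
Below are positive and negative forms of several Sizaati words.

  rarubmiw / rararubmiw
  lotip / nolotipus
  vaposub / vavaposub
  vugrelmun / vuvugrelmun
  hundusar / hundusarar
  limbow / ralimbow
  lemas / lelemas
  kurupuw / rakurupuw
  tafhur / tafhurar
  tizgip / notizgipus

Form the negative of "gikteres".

gigikteres

"gikteres" ends in -s. The one such stem in the data (lemas → lelemas) repeats the first consonant+vowel as a prefix (as do vugrelmun, vaposub), so the same rule applies.
So gikteres → gigikteres.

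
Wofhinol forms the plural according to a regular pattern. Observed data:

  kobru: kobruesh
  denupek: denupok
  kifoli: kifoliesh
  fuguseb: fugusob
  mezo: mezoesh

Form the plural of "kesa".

"kesa" ends in a vowel. The stems ending in a vowel (kobru → kobruesh, kifoli → kifoliesh, mezo → mezoesh) add -esh.
So kesa → kesaesh.

kesaesh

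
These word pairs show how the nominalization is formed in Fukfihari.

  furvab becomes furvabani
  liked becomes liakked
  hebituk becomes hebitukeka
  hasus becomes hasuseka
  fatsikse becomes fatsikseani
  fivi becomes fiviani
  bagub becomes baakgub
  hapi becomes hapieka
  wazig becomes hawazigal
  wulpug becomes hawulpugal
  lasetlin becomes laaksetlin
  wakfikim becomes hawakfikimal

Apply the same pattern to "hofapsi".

bagub and furvab both end in -b yet inflect differently (baakgub, furvabani), so the final letter is not what conditions the rule; the first letter is.
"hofapsi" begins with h-. The stems beginning with h- (hebituk → hebitukeka, hapi → hapieka, hasus → hasuseka) add -eka.
So hofapsi → hofapsieka.

hofapsieka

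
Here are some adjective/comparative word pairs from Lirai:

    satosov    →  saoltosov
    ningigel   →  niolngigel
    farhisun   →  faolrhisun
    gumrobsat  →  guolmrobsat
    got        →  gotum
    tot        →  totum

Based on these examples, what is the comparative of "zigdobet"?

ziolgdobet

"zigdobet" has 3 vowels. The stems with 3 vowels (satosov → saoltosov, ningigel → niolngigel, farhisun → faolrhisun) insert -ol- after the first vowel.
The other pattern: stems with 1 vowel add -um.
So zigdobet → ziolgdobet.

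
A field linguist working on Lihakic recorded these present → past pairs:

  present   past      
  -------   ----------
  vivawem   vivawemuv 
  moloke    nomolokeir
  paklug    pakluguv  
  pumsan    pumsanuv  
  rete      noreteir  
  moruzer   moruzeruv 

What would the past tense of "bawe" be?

nobaweir

"bawe" ends in a vowel. The stems ending in a vowel (moloke → nomolokeir, rete → noreteir) add no- … -ir around the stem.
So bawe → nobaweir.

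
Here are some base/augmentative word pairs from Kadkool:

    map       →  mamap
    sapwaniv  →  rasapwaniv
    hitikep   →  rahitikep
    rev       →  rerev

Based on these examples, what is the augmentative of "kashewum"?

hitikep and map both end in -p yet inflect differently (rahitikep, mamap), so the final letter is not what conditions the rule; the number of vowels is.
"kashewum" has 3 vowels. The stems with 3 vowels (sapwaniv → rasapwaniv, hitikep → rahitikep) add the prefix ra-.
The other pattern: stems with 1 vowel repeat the first consonant+vowel as a prefix.
So kashewum → rakashewum.

rakashewum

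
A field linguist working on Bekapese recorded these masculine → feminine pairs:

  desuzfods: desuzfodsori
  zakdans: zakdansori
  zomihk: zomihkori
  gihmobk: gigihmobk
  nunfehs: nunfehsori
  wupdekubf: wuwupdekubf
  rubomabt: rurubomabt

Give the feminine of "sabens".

sabensori

gihmobk and zomihk both end in -k yet inflect differently (gigihmobk, zomihkori), so the final letter is not what conditions the rule; the second-to-last letter is.
"sabens" has second-to-last letter 'n'. The one such stem in the data (zakdans → zakdansori) adds -ori, so the same rule applies.
So sabens → sabensori.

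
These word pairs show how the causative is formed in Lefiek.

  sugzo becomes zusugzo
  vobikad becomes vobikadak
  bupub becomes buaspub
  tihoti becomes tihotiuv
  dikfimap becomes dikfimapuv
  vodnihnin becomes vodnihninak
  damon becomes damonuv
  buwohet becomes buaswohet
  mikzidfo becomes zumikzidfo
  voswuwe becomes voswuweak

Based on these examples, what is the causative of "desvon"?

desvonuv

"desvon" begins with d-. The stems beginning with d- (damon → damonuv, dikfimap → dikfimapuv) add -uv.
The other patterns: stems beginning with v- add -ak; stems beginning with b- insert -as- after the first vowel; stems beginning with m- or s- add the prefix zu-.
So desvon → desvonuv.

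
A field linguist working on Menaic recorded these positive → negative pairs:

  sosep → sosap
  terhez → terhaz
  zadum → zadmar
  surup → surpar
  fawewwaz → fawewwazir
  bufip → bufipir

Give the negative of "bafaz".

sosep and surup both end in -p yet inflect differently (sosap, surpar), so the final letter is not what conditions the rule; the last vowel is.
"bafaz" has last vowel 'a'. The one such stem in the data (fawewwaz → fawewwazir) adds -ir, so the same rule applies.
The other patterns: stems whose last vowel is 'e' change the last vowel to 'a'; stems whose last vowel is 'u' delete the last vowel and add -ar.
So bafaz → bafazir.

bafazir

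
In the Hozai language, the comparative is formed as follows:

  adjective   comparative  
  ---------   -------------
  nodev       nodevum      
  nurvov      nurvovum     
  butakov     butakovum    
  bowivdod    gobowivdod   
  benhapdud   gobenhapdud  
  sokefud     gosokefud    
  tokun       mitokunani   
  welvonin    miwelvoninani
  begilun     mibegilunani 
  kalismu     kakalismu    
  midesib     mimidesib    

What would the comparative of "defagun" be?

nurvov and bowivdod both have last vowel 'o' yet inflect differently (nurvovum, gobowivdod), so the last vowel is not what conditions the rule; the final letter is.
"defagun" ends in -n. The stems ending in -n (tokun → mitokunani, welvonin → miwelvoninani, begilun → mibegilunani) add mi- … -ani around the stem.
The other patterns: stems ending in -v add -um; stems ending in -d add the prefix go-; stems ending in -b or -u repeat the first consonant+vowel as a prefix.
So defagun → midefagunani.

midefagunani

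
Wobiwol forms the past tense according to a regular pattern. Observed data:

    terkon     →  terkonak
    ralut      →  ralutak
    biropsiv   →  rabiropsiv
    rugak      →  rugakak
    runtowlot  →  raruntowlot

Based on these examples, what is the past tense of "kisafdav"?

rakisafdav

"kisafdav" has 3 vowels. The stems with 3 vowels (biropsiv → rabiropsiv, runtowlot → raruntowlot) add the prefix ra-.
The other pattern: stems with 2 vowels add -ak.
So kisafdav → rakisafdav.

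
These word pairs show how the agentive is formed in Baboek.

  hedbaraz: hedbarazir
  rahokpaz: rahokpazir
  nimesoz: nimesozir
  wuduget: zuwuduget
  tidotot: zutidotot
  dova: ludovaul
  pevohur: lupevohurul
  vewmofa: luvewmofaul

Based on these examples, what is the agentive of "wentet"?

zuwentet

"wentet" ends in -t. The stems ending in -t (wuduget → zuwuduget, tidotot → zutidotot) add the prefix zu-.
The other patterns: stems ending in -z add -ir; stems ending in -a or -r add lu- … -ul around the stem.
So wentet → zuwentet.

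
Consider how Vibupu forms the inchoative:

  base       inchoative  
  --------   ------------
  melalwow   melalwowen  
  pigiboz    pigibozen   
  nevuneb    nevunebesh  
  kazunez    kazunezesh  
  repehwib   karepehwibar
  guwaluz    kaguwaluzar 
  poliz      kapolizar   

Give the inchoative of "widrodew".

"widrodew" has last vowel 'e'. The stems whose last vowel is 'e' (nevuneb → nevunebesh, kazunez → kazunezesh) add -esh.
The other patterns: stems whose last vowel is 'o' add -en; stems whose last vowel is 'i' or 'u' add ka- … -ar around the stem.
So widrodew → widrodewesh.

widrodewesh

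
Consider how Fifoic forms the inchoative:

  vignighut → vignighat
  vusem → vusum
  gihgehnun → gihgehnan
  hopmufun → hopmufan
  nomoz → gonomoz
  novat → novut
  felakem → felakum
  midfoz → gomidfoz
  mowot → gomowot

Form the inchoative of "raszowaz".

mowot and vignighut both end in -t yet inflect differently (gomowot, vignighat), so the final letter is not what conditions the rule; the last vowel is.
"raszowaz" has last vowel 'a'. The one such stem in the data (novat → novut) changes the last vowel to 'u' (as do felakem, vusem), so the same rule applies.
So raszowaz → raszowuz.

raszowuz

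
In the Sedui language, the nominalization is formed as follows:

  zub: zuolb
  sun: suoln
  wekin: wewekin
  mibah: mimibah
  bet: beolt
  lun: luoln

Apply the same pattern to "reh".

wekin and lun both end in -n yet inflect differently (wewekin, luoln), so the final letter is not what conditions the rule; the number of vowels is.
"reh" has 1 vowel. The stems with 1 vowel (lun → luoln, sun → suoln, bet → beolt) insert -ol- after the first vowel.
So reh → reolh.

reolh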